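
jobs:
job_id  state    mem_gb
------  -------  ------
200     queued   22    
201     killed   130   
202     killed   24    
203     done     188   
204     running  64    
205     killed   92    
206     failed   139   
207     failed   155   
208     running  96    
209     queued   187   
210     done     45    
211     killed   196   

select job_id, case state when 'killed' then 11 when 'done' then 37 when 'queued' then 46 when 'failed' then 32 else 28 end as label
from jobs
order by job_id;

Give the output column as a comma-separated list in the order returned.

46, 11, 11, 37, 28, 11, 32, 32, 28, 46, 37, 11

job_id=200: state='queued' → 46
job_id=201: state='killed' → 11
job_id=202: state='killed' → 11
job_id=203: state='done' → 37
job_id=204: ELSE → 28
job_id=205: state='killed' → 11
job_id=206: state='failed' → 32
job_id=207: state='failed' → 32
job_id=208: ELSE → 28
job_id=209: state='queued' → 46
job_id=210: state='done' → 37
job_id=211: state='killed' → 11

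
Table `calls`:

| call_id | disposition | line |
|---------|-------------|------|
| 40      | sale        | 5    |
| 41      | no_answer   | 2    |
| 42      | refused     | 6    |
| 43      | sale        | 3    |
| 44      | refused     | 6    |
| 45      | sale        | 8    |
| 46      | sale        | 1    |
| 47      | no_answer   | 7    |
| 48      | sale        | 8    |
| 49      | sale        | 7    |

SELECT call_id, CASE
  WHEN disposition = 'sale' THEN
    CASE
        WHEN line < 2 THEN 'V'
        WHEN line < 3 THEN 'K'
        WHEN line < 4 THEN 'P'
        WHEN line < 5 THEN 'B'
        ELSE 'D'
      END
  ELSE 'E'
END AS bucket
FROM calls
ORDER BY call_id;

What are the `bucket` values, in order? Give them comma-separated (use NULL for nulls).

call_id=40: disposition='sale' → inner[ELSE] → D
call_id=41: disposition='no_answer' → outer ELSE → E
call_id=42: disposition='refused' → outer ELSE → E
call_id=43: disposition='sale' → inner[line < 4] → P
call_id=44: disposition='refused' → outer ELSE → E
call_id=45: disposition='sale' → inner[ELSE] → D
call_id=46: disposition='sale' → inner[line < 2] → V
call_id=47: disposition='no_answer' → outer ELSE → E
call_id=48: disposition='sale' → inner[ELSE] → D
call_id=49: disposition='sale' → inner[ELSE] → D

D, E, E, P, E, D, V, E, D, D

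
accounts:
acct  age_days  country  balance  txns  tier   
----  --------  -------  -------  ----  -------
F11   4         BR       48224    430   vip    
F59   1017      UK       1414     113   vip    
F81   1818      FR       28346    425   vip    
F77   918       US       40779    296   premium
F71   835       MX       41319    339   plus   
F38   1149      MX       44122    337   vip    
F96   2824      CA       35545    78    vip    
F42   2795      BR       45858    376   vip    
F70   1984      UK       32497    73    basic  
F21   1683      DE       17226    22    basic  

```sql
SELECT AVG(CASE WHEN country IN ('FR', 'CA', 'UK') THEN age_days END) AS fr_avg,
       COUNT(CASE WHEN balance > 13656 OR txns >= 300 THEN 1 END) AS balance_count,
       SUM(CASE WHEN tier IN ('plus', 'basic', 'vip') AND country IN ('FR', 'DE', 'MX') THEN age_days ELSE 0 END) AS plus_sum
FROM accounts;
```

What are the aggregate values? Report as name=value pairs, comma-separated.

fr_avg=1910.75, balance_count=9, plus_sum=5485

[fr_avg: country IN ('FR', 'CA', 'UK')]
acct=F11: ✗
acct=F59: ✓ → 1017
acct=F81: ✓ → 1818
acct=F77: ✗
acct=F71: ✗
acct=F38: ✗
acct=F96: ✓ → 2824
acct=F42: ✗
acct=F70: ✓ → 1984
acct=F21: ✗
fr_avg = (1017 + 1818 + 2824 + 1984) / 4 = 1910.75
—
[balance_count: balance > 13656 OR txns >= 300]
acct=F11: ✓ → 1
acct=F59: ✗
acct=F81: ✓ → 1
acct=F77: ✓ → 1
acct=F71: ✓ → 1
acct=F38: ✓ → 1
acct=F96: ✓ → 1
acct=F42: ✓ → 1
acct=F70: ✓ → 1
acct=F21: ✓ → 1
balance_count = COUNT(1, 1, 1, 1, 1, 1, 1, 1, 1) = 9
—
[plus_sum: tier IN ('plus', 'basic', 'vip') AND country IN ('FR', 'DE', 'MX')]
acct=F11: ✗
acct=F59: ✗
acct=F81: ✓ → 1818
acct=F77: ✗
acct=F71: ✓ → 835
acct=F38: ✓ → 1149
acct=F96: ✗
acct=F42: ✗
acct=F70: ✗
acct=F21: ✓ → 1683
plus_sum = 1818 + 835 + 1149 + 1683 = 5485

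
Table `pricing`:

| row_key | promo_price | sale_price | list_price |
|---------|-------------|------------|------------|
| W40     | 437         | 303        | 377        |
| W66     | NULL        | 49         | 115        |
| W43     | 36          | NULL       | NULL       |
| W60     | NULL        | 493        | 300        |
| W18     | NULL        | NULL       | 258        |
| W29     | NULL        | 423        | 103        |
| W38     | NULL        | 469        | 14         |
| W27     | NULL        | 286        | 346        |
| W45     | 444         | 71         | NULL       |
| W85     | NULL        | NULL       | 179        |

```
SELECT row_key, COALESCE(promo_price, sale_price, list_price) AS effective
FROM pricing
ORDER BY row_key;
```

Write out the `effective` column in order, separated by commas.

258, 286, 423, 469, 437, 36, 444, 493, 49, 179

row_key=W18: promo_price=NULL, sale_price=NULL, list_price=258 → 258
row_key=W27: promo_price=NULL, sale_price=286 → 286
row_key=W29: promo_price=NULL, sale_price=423 → 423
row_key=W38: promo_price=NULL, sale_price=469 → 469
row_key=W40: promo_price=437 → 437
row_key=W43: promo_price=36 → 36
row_key=W45: promo_price=444 → 444
row_key=W60: promo_price=NULL, sale_price=493 → 493
row_key=W66: promo_price=NULL, sale_price=49 → 49
row_key=W85: promo_price=NULL, sale_price=NULL, list_price=179 → 179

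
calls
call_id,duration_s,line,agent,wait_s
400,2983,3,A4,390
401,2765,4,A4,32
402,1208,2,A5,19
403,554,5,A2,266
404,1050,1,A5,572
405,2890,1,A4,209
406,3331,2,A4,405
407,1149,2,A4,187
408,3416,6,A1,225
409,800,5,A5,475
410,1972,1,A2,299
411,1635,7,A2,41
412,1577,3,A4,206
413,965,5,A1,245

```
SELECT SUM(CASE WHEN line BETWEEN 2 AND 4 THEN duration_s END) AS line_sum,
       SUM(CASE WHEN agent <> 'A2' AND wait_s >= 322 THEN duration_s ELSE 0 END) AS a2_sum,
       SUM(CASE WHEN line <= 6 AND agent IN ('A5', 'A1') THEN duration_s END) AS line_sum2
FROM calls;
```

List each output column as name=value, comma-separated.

line_sum=13013, a2_sum=8164, line_sum2=7439

[line_sum: line BETWEEN 2 AND 4]
call_id=400: ✓ → 2983
call_id=401: ✓ → 2765
call_id=402: ✓ → 1208
call_id=403: ✗
call_id=404: ✗
call_id=405: ✗
call_id=406: ✓ → 3331
call_id=407: ✓ → 1149
call_id=408: ✗
call_id=409: ✗
call_id=410: ✗
call_id=411: ✗
call_id=412: ✓ → 1577
call_id=413: ✗
line_sum = 2983 + 2765 + 1208 + 3331 + 1149 + 1577 = 13013
—
[a2_sum: agent <> 'A2' AND wait_s >= 322]
call_id=400: ✓ → 2983
call_id=401: ✗
call_id=402: ✗
call_id=403: ✗
call_id=404: ✓ → 1050
call_id=405: ✗
call_id=406: ✓ → 3331
call_id=407: ✗
call_id=408: ✗
call_id=409: ✓ → 800
call_id=410: ✗
call_id=411: ✗
call_id=412: ✗
call_id=413: ✗
a2_sum = 2983 + 1050 + 3331 + 800 = 8164
—
[line_sum2: line <= 6 AND agent IN ('A5', 'A1')]
call_id=400: ✗
call_id=401: ✗
call_id=402: ✓ → 1208
call_id=403: ✗
call_id=404: ✓ → 1050
call_id=405: ✗
call_id=406: ✗
call_id=407: ✗
call_id=408: ✓ → 3416
call_id=409: ✓ → 800
call_id=410: ✗
call_id=411: ✗
call_id=412: ✗
call_id=413: ✓ → 965
line_sum2 = 1208 + 1050 + 3416 + 800 + 965 = 7439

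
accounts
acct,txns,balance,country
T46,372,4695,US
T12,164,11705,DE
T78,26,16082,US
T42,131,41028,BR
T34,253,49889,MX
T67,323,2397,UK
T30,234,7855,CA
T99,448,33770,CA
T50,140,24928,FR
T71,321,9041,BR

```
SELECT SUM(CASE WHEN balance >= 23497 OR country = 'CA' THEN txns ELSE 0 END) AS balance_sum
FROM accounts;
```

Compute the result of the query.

1206

acct=T46: ✗
acct=T12: ✗
acct=T78: ✗
acct=T42: ✓ → 131
acct=T34: ✓ → 253
acct=T67: ✗
acct=T30: ✓ → 234
acct=T99: ✓ → 448
acct=T50: ✓ → 140
acct=T71: ✗
balance_sum = 131 + 253 + 234 + 448 + 140 = 1206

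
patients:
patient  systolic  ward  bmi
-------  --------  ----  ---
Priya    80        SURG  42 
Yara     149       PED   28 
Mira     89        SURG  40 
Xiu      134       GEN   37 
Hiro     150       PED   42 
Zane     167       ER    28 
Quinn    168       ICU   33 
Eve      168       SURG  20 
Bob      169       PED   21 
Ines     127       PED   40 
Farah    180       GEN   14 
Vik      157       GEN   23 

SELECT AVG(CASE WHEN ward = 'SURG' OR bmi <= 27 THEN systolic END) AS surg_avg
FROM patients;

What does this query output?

140.5

patient=Priya: ✓ → 80
patient=Yara: ✗
patient=Mira: ✓ → 89
patient=Xiu: ✗
patient=Hiro: ✗
patient=Zane: ✗
patient=Quinn: ✗
patient=Eve: ✓ → 168
patient=Bob: ✓ → 169
patient=Ines: ✗
patient=Farah: ✓ → 180
patient=Vik: ✓ → 157
surg_avg = (80 + 89 + 168 + 169 + 180 + 157) / 6 = 140.5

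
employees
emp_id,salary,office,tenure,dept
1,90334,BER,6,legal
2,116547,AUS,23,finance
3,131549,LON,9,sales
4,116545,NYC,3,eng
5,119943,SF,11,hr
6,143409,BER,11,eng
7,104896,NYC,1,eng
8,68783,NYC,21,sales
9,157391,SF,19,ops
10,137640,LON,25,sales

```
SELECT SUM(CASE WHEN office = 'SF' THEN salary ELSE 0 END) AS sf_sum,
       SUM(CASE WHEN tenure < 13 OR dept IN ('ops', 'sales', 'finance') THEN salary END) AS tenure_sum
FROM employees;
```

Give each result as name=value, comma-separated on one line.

[sf_sum: office = 'SF']
emp_id=1: ✗
emp_id=2: ✗
emp_id=3: ✗
emp_id=4: ✗
emp_id=5: ✓ → 119943
emp_id=6: ✗
emp_id=7: ✗
emp_id=8: ✗
emp_id=9: ✓ → 157391
emp_id=10: ✗
sf_sum = 119943 + 157391 = 277334
—
[tenure_sum: tenure < 13 OR dept IN ('ops', 'sales', 'finance')]
emp_id=1: ✓ → 90334
emp_id=2: ✓ → 116547
emp_id=3: ✓ → 131549
emp_id=4: ✓ → 116545
emp_id=5: ✓ → 119943
emp_id=6: ✓ → 143409
emp_id=7: ✓ → 104896
emp_id=8: ✓ → 68783
emp_id=9: ✓ → 157391
emp_id=10: ✓ → 137640
tenure_sum = 90334 + 116547 + 131549 + 116545 + 119943 + 143409 + 104896 + 68783 + 157391 + 137640 = 1187037

sf_sum=277334, tenure_sum=1187037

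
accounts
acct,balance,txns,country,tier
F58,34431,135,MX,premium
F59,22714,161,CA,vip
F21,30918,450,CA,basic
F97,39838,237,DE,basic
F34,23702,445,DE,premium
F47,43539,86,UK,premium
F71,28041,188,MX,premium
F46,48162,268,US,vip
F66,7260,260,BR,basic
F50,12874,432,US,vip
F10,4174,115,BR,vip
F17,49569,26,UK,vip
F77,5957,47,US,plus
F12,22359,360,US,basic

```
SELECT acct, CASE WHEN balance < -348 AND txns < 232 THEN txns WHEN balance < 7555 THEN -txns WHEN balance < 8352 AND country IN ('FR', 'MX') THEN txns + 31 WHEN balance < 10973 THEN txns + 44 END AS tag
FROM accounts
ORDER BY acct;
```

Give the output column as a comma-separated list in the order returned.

acct=F10: balance < 7555 → -115
acct=F12: (no match → NULL) → NULL
acct=F17: (no match → NULL) → NULL
acct=F21: (no match → NULL) → NULL
acct=F34: (no match → NULL) → NULL
acct=F46: (no match → NULL) → NULL
acct=F47: (no match → NULL) → NULL
acct=F50: (no match → NULL) → NULL
acct=F58: (no match → NULL) → NULL
acct=F59: (no match → NULL) → NULL
acct=F66: balance < 7555 → -260
acct=F71: (no match → NULL) → NULL
acct=F77: balance < 7555 → -47
acct=F97: (no match → NULL) → NULL

-115, NULL, NULL, NULL, NULL, NULL, NULL, NULL, NULL, NULL, -260, NULL, -47, NULL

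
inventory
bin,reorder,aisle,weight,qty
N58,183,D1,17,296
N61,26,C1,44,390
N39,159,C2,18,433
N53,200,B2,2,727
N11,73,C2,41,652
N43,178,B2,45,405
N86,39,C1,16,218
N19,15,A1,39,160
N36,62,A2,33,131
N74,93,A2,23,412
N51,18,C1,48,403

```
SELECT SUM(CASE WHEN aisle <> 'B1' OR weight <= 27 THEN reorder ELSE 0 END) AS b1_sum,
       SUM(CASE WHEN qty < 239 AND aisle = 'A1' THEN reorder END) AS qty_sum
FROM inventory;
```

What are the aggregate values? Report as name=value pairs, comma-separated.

[b1_sum: aisle <> 'B1' OR weight <= 27]
bin=N58: ✓ → 183
bin=N61: ✓ → 26
bin=N39: ✓ → 159
bin=N53: ✓ → 200
bin=N11: ✓ → 73
bin=N43: ✓ → 178
bin=N86: ✓ → 39
bin=N19: ✓ → 15
bin=N36: ✓ → 62
bin=N74: ✓ → 93
bin=N51: ✓ → 18
b1_sum = 183 + 26 + 159 + 200 + 73 + 178 + 39 + 15 + 62 + 93 + 18 = 1046
—
[qty_sum: qty < 239 AND aisle = 'A1']
bin=N58: ✗
bin=N61: ✗
bin=N39: ✗
bin=N53: ✗
bin=N11: ✗
bin=N43: ✗
bin=N86: ✗
bin=N19: ✓ → 15
bin=N36: ✗
bin=N74: ✗
bin=N51: ✗
qty_sum = 15

b1_sum=1046, qty_sum=15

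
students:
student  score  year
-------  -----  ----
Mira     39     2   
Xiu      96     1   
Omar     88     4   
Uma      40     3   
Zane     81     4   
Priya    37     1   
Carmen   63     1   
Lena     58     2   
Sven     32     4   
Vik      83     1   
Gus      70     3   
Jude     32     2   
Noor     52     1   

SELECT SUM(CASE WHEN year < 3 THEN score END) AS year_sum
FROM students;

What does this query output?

460

student=Mira: ✓ → 39
student=Xiu: ✓ → 96
student=Omar: ✗
student=Uma: ✗
student=Zane: ✗
student=Priya: ✓ → 37
student=Carmen: ✓ → 63
student=Lena: ✓ → 58
student=Sven: ✗
student=Vik: ✓ → 83
student=Gus: ✗
student=Jude: ✓ → 32
student=Noor: ✓ → 52
year_sum = 39 + 96 + 37 + 63 + 58 + 83 + 32 + 52 = 460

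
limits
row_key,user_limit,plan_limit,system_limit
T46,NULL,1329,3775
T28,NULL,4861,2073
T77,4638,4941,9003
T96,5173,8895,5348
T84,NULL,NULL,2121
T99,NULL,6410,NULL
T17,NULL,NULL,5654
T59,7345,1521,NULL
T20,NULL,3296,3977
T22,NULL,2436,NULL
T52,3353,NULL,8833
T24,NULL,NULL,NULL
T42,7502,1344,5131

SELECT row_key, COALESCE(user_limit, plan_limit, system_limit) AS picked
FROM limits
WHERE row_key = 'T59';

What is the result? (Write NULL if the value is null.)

7345

row_key = T59: user_limit=7345, plan_limit=1521, system_limit=NULL.
user_limit=7345 → 7345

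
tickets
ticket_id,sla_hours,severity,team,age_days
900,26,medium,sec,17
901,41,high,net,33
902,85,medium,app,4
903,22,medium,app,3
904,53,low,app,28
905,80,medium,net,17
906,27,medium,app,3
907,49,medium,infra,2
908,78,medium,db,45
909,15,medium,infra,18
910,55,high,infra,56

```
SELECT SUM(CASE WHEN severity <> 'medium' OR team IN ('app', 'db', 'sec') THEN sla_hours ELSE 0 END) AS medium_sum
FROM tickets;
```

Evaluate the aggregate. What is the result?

ticket_id=900: ✓ → 26
ticket_id=901: ✓ → 41
ticket_id=902: ✓ → 85
ticket_id=903: ✓ → 22
ticket_id=904: ✓ → 53
ticket_id=905: ✗
ticket_id=906: ✓ → 27
ticket_id=907: ✗
ticket_id=908: ✓ → 78
ticket_id=909: ✗
ticket_id=910: ✓ → 55
medium_sum = 26 + 41 + 85 + 22 + 53 + 27 + 78 + 55 = 387

387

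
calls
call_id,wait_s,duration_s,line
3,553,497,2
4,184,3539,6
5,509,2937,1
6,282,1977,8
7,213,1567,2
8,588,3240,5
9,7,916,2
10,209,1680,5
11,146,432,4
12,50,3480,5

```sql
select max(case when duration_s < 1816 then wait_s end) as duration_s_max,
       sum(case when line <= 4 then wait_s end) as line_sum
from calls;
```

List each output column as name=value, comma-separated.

duration_s_max=553, line_sum=1428

[duration_s_max: duration_s < 1816]
call_id=3: ✓ → 553
call_id=4: ✗
call_id=5: ✗
call_id=6: ✗
call_id=7: ✓ → 213
call_id=8: ✗
call_id=9: ✓ → 7
call_id=10: ✓ → 209
call_id=11: ✓ → 146
call_id=12: ✗
duration_s_max = MAX(553, 213, 7, 209, 146) = 553
—
[line_sum: line <= 4]
call_id=3: ✓ → 553
call_id=4: ✗
call_id=5: ✓ → 509
call_id=6: ✗
call_id=7: ✓ → 213
call_id=8: ✗
call_id=9: ✓ → 7
call_id=10: ✗
call_id=11: ✓ → 146
call_id=12: ✗
line_sum = 553 + 509 + 213 + 7 + 146 = 1428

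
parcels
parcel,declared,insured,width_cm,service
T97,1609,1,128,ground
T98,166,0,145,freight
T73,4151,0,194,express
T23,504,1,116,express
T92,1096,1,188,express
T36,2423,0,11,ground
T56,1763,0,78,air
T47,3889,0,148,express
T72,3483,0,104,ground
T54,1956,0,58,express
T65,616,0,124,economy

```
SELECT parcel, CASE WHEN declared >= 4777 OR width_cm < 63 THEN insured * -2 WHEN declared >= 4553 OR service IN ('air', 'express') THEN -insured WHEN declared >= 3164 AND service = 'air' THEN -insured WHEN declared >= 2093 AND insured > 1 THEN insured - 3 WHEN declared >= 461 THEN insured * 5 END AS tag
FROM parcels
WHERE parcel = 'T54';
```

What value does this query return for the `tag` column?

0

parcel = T54: declared=1956, insured=0, width_cm=58, service=express.
declared >= 4777 OR width_cm < 63 → true → 0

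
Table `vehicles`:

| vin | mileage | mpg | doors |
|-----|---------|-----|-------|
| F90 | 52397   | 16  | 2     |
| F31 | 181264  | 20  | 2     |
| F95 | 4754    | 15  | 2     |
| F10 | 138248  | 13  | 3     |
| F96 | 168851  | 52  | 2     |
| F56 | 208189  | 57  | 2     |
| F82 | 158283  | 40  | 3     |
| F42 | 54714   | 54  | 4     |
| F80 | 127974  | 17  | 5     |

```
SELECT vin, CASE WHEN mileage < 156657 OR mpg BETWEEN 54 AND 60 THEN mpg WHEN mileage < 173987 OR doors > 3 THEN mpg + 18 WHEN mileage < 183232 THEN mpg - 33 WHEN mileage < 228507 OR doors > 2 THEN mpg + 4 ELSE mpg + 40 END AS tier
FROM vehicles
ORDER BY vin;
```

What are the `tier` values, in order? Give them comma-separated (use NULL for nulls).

vin=F10: mileage < 156657 OR mpg BETWEEN 54 AND 60 → 13
vin=F31: mileage < 183232 → -13
vin=F42: mileage < 156657 OR mpg BETWEEN 54 AND 60 → 54
vin=F56: mileage < 156657 OR mpg BETWEEN 54 AND 60 → 57
vin=F80: mileage < 156657 OR mpg BETWEEN 54 AND 60 → 17
vin=F82: mileage < 173987 OR doors > 3 → 58
vin=F90: mileage < 156657 OR mpg BETWEEN 54 AND 60 → 16
vin=F95: mileage < 156657 OR mpg BETWEEN 54 AND 60 → 15
vin=F96: mileage < 173987 OR doors > 3 → 70

13, -13, 54, 57, 17, 58, 16, 15, 70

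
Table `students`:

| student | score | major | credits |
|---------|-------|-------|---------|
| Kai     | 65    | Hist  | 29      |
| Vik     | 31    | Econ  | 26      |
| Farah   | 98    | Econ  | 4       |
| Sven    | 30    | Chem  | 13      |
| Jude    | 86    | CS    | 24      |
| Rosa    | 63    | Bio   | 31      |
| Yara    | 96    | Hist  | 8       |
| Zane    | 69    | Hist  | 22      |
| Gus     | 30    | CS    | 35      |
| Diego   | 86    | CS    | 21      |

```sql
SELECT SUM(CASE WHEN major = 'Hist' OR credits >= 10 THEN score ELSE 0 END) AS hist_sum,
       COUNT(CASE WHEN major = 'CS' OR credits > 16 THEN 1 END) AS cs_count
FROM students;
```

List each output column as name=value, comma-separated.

[hist_sum: major = 'Hist' OR credits >= 10]
student=Kai: ✓ → 65
student=Vik: ✓ → 31
student=Farah: ✗
student=Sven: ✓ → 30
student=Jude: ✓ → 86
student=Rosa: ✓ → 63
student=Yara: ✓ → 96
student=Zane: ✓ → 69
student=Gus: ✓ → 30
student=Diego: ✓ → 86
hist_sum = 65 + 31 + 30 + 86 + 63 + 96 + 69 + 30 + 86 = 556
—
[cs_count: major = 'CS' OR credits > 16]
student=Kai: ✓ → 1
student=Vik: ✓ → 1
student=Farah: ✗
student=Sven: ✗
student=Jude: ✓ → 1
student=Rosa: ✓ → 1
student=Yara: ✗
student=Zane: ✓ → 1
student=Gus: ✓ → 1
student=Diego: ✓ → 1
cs_count = COUNT(1, 1, 1, 1, 1, 1, 1) = 7

hist_sum=556, cs_count=7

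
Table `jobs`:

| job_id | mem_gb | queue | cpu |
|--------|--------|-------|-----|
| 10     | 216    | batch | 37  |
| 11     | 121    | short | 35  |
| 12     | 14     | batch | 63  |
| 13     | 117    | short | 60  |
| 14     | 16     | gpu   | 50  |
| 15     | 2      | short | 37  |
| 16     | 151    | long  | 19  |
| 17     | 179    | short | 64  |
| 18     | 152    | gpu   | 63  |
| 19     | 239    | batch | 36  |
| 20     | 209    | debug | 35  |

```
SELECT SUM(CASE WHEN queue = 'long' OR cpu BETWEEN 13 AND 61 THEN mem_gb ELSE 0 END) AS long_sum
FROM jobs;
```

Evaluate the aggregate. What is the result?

1071

job_id=10: ✓ → 216
job_id=11: ✓ → 121
job_id=12: ✗
job_id=13: ✓ → 117
job_id=14: ✓ → 16
job_id=15: ✓ → 2
job_id=16: ✓ → 151
job_id=17: ✗
job_id=18: ✗
job_id=19: ✓ → 239
job_id=20: ✓ → 209
long_sum = 216 + 121 + 117 + 16 + 2 + 151 + 239 + 209 = 1071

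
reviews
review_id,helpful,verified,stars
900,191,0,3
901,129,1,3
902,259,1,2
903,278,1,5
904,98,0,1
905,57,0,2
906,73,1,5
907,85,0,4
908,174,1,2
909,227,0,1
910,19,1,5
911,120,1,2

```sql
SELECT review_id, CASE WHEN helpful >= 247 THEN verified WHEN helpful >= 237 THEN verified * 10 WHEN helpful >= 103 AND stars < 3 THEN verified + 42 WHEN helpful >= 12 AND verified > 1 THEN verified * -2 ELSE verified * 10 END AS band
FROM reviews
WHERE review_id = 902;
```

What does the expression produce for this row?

1

review_id = 902: helpful=259, verified=1, stars=2.
helpful >= 247 → true → 1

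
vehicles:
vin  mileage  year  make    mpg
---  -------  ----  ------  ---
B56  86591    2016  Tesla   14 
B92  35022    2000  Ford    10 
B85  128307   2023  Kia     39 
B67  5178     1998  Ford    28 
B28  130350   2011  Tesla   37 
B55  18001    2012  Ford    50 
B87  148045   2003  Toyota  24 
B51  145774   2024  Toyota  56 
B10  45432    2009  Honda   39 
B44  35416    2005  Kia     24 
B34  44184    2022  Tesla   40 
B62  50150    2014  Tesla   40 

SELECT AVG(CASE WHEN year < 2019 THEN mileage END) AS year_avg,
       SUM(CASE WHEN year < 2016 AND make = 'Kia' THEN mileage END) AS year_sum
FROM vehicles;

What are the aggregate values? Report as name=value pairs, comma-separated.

[year_avg: year < 2019]
vin=B56: ✓ → 86591
vin=B92: ✓ → 35022
vin=B85: ✗
vin=B67: ✓ → 5178
vin=B28: ✓ → 130350
vin=B55: ✓ → 18001
vin=B87: ✓ → 148045
vin=B51: ✗
vin=B10: ✓ → 45432
vin=B44: ✓ → 35416
vin=B34: ✗
vin=B62: ✓ → 50150
year_avg = (86591 + 35022 + 5178 + 130350 + 18001 + 148045 + 45432 + 35416 + 50150) / 9 = 61576.1111111111
—
[year_sum: year < 2016 AND make = 'Kia']
vin=B56: ✗
vin=B92: ✗
vin=B85: ✗
vin=B67: ✗
vin=B28: ✗
vin=B55: ✗
vin=B87: ✗
vin=B51: ✗
vin=B10: ✗
vin=B44: ✓ → 35416
vin=B34: ✗
vin=B62: ✗
year_sum = 35416

year_avg=61576.1111111111, year_sum=35416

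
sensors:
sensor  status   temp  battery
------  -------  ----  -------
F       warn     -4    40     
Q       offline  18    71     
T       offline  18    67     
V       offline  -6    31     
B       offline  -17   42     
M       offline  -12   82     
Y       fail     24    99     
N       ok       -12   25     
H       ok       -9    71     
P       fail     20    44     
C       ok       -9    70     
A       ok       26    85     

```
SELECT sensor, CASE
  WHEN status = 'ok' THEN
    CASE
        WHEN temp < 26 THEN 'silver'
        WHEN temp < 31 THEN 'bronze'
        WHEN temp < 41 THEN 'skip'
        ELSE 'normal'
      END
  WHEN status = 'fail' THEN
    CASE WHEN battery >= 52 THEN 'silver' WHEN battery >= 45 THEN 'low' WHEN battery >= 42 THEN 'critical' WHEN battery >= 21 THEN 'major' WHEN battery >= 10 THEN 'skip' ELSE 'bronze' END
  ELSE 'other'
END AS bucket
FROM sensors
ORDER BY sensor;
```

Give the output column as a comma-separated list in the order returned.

sensor=A: status='ok' → inner[temp < 31] → bronze
sensor=B: status='offline' → outer ELSE → other
sensor=C: status='ok' → inner[temp < 26] → silver
sensor=F: status='warn' → outer ELSE → other
sensor=H: status='ok' → inner[temp < 26] → silver
sensor=M: status='offline' → outer ELSE → other
sensor=N: status='ok' → inner[temp < 26] → silver
sensor=P: status='fail' → inner[battery >= 42] → critical
sensor=Q: status='offline' → outer ELSE → other
sensor=T: status='offline' → outer ELSE → other
sensor=V: status='offline' → outer ELSE → other
sensor=Y: status='fail' → inner[battery >= 52] → silver

bronze, other, silver, other, silver, other, silver, critical, other, other, other, silver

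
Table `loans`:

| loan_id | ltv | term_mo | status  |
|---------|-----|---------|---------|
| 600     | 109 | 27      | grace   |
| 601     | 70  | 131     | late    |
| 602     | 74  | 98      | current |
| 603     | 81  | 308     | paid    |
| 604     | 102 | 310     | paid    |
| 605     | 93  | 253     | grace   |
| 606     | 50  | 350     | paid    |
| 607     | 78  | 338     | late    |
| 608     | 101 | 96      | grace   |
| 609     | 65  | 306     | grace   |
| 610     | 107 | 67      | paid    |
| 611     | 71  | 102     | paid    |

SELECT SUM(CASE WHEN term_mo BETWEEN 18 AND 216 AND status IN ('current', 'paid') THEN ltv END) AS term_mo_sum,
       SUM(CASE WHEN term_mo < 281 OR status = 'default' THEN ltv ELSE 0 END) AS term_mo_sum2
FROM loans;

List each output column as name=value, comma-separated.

term_mo_sum=252, term_mo_sum2=625

[term_mo_sum: term_mo BETWEEN 18 AND 216 AND status IN ('current', 'paid')]
loan_id=600: ✗
loan_id=601: ✗
loan_id=602: ✓ → 74
loan_id=603: ✗
loan_id=604: ✗
loan_id=605: ✗
loan_id=606: ✗
loan_id=607: ✗
loan_id=608: ✗
loan_id=609: ✗
loan_id=610: ✓ → 107
loan_id=611: ✓ → 71
term_mo_sum = 74 + 107 + 71 = 252
—
[term_mo_sum2: term_mo < 281 OR status = 'default']
loan_id=600: ✓ → 109
loan_id=601: ✓ → 70
loan_id=602: ✓ → 74
loan_id=603: ✗
loan_id=604: ✗
loan_id=605: ✓ → 93
loan_id=606: ✗
loan_id=607: ✗
loan_id=608: ✓ → 101
loan_id=609: ✗
loan_id=610: ✓ → 107
loan_id=611: ✓ → 71
term_mo_sum2 = 109 + 70 + 74 + 93 + 101 + 107 + 71 = 625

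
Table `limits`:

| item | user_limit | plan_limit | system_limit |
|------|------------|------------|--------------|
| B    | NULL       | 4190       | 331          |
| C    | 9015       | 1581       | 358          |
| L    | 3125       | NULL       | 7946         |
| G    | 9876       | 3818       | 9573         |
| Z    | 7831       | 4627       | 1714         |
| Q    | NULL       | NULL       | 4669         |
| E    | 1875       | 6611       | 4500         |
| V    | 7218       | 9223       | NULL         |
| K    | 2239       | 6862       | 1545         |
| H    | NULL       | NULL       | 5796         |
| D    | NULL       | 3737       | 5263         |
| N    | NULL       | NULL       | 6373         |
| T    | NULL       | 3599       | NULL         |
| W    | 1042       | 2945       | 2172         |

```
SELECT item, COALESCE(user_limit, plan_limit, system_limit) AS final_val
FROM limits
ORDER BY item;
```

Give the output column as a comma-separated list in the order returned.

item=B: user_limit=NULL, plan_limit=4190 → 4190
item=C: user_limit=9015 → 9015
item=D: user_limit=NULL, plan_limit=3737 → 3737
item=E: user_limit=1875 → 1875
item=G: user_limit=9876 → 9876
item=H: user_limit=NULL, plan_limit=NULL, system_limit=5796 → 5796
item=K: user_limit=2239 → 2239
item=L: user_limit=3125 → 3125
item=N: user_limit=NULL, plan_limit=NULL, system_limit=6373 → 6373
item=Q: user_limit=NULL, plan_limit=NULL, system_limit=4669 → 4669
item=T: user_limit=NULL, plan_limit=3599 → 3599
item=V: user_limit=7218 → 7218
item=W: user_limit=1042 → 1042
item=Z: user_limit=7831 → 7831

4190, 9015, 3737, 1875, 9876, 5796, 2239, 3125, 6373, 4669, 3599, 7218, 1042, 7831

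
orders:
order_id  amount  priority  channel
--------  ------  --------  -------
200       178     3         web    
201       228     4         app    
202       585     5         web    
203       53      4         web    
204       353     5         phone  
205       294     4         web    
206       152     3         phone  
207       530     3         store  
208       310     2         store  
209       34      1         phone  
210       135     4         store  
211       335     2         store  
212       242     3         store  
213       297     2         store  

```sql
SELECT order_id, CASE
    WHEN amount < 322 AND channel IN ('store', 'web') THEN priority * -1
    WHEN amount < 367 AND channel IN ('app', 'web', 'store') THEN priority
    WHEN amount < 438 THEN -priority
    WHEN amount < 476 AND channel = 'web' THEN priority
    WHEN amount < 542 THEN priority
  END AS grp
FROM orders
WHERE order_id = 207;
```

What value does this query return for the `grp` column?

3

order_id = 207: amount=530, priority=3, channel=store.
amount < 322 AND channel IN ('store', 'web') → false
amount < 367 AND channel IN ('app', 'web', 'store') → false
amount < 438 → false
amount < 476 AND channel = 'web' → false
amount < 542 → true → 3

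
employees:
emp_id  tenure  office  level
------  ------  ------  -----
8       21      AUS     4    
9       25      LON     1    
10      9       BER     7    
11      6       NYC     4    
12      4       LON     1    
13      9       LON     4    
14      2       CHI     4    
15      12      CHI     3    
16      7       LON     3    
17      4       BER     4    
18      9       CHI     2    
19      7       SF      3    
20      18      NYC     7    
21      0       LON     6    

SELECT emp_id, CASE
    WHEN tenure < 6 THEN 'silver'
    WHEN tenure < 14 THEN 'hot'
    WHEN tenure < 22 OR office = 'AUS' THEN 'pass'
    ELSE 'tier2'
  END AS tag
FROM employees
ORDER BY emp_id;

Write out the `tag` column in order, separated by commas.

emp_id=8: tenure < 22 OR office = 'AUS' → pass
emp_id=9: ELSE → tier2
emp_id=10: tenure < 14 → hot
emp_id=11: tenure < 14 → hot
emp_id=12: tenure < 6 → silver
emp_id=13: tenure < 14 → hot
emp_id=14: tenure < 6 → silver
emp_id=15: tenure < 14 → hot
emp_id=16: tenure < 14 → hot
emp_id=17: tenure < 6 → silver
emp_id=18: tenure < 14 → hot
emp_id=19: tenure < 14 → hot
emp_id=20: tenure < 22 OR office = 'AUS' → pass
emp_id=21: tenure < 6 → silver

pass, tier2, hot, hot, silver, hot, silver, hot, hot, silver, hot, hot, pass, silver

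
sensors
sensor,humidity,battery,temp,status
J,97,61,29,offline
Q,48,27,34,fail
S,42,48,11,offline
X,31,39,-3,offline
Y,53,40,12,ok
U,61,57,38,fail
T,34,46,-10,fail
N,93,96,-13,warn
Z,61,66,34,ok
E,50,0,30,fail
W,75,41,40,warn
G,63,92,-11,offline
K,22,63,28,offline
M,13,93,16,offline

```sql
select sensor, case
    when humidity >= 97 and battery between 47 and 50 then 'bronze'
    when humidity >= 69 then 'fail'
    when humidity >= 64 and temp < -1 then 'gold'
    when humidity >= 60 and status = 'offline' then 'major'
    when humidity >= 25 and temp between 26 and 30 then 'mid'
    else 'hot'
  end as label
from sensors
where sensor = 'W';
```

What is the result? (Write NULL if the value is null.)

fail

sensor = W: humidity=75, battery=41, temp=40, status=warn.
humidity >= 97 and battery between 47 and 50 → false
humidity >= 69 → true → fail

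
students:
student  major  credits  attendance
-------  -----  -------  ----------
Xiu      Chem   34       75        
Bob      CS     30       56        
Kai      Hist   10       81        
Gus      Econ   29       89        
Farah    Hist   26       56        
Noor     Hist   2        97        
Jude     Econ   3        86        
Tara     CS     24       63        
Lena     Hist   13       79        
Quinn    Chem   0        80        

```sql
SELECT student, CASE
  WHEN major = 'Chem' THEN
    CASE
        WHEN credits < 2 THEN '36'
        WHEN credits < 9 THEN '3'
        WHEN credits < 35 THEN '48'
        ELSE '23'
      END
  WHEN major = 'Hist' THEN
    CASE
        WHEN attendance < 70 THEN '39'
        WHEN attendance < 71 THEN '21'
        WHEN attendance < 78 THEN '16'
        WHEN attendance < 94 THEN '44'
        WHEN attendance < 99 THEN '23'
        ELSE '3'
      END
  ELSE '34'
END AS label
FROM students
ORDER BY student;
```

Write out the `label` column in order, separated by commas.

student=Bob: major='CS' → outer ELSE → 34
student=Farah: major='Hist' → inner[attendance < 70] → 39
student=Gus: major='Econ' → outer ELSE → 34
student=Jude: major='Econ' → outer ELSE → 34
student=Kai: major='Hist' → inner[attendance < 94] → 44
student=Lena: major='Hist' → inner[attendance < 94] → 44
student=Noor: major='Hist' → inner[attendance < 99] → 23
student=Quinn: major='Chem' → inner[credits < 2] → 36
student=Tara: major='CS' → outer ELSE → 34
student=Xiu: major='Chem' → inner[credits < 35] → 48

34, 39, 34, 34, 44, 44, 23, 36, 34, 48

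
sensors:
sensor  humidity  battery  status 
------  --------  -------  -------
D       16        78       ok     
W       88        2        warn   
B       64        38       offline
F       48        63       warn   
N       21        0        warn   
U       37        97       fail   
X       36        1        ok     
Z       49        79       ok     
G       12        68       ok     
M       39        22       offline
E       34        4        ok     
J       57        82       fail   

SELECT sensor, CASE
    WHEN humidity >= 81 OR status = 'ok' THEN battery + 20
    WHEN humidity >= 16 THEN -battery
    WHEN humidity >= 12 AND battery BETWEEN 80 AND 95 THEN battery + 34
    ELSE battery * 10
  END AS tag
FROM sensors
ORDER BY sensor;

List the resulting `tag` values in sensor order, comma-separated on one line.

-38, 98, 24, -63, 88, -82, -22, 0, -97, 22, 21, 99

sensor=B: humidity >= 16 → -38
sensor=D: humidity >= 81 OR status = 'ok' → 98
sensor=E: humidity >= 81 OR status = 'ok' → 24
sensor=F: humidity >= 16 → -63
sensor=G: humidity >= 81 OR status = 'ok' → 88
sensor=J: humidity >= 16 → -82
sensor=M: humidity >= 16 → -22
sensor=N: humidity >= 16 → 0
sensor=U: humidity >= 16 → -97
sensor=W: humidity >= 81 OR status = 'ok' → 22
sensor=X: humidity >= 81 OR status = 'ok' → 21
sensor=Z: humidity >= 81 OR status = 'ok' → 99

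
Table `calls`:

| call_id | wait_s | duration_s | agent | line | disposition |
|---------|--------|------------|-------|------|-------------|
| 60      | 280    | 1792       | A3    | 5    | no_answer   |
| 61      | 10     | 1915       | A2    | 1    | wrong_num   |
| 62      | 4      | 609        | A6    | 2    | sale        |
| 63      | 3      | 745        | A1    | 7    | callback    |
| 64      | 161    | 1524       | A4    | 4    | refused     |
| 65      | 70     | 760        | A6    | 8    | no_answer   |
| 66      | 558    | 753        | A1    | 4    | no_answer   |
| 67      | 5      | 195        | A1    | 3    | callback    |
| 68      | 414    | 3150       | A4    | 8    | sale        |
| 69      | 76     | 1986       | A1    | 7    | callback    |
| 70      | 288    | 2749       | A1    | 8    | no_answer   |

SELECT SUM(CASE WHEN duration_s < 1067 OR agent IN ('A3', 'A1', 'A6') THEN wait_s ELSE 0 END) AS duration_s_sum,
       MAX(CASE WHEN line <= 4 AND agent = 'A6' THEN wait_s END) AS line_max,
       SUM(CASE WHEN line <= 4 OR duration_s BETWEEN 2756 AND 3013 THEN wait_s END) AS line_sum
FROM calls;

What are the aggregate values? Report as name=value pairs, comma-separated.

duration_s_sum=1284, line_max=4, line_sum=738

[duration_s_sum: duration_s < 1067 OR agent IN ('A3', 'A1', 'A6')]
call_id=60: ✓ → 280
call_id=61: ✗
call_id=62: ✓ → 4
call_id=63: ✓ → 3
call_id=64: ✗
call_id=65: ✓ → 70
call_id=66: ✓ → 558
call_id=67: ✓ → 5
call_id=68: ✗
call_id=69: ✓ → 76
call_id=70: ✓ → 288
duration_s_sum = 280 + 4 + 3 + 70 + 558 + 5 + 76 + 288 = 1284
—
[line_max: line <= 4 AND agent = 'A6']
call_id=60: ✗
call_id=61: ✗
call_id=62: ✓ → 4
call_id=63: ✗
call_id=64: ✗
call_id=65: ✗
call_id=66: ✗
call_id=67: ✗
call_id=68: ✗
call_id=69: ✗
call_id=70: ✗
line_max = MAX(4) = 4
—
[line_sum: line <= 4 OR duration_s BETWEEN 2756 AND 3013]
call_id=60: ✗
call_id=61: ✓ → 10
call_id=62: ✓ → 4
call_id=63: ✗
call_id=64: ✓ → 161
call_id=65: ✗
call_id=66: ✓ → 558
call_id=67: ✓ → 5
call_id=68: ✗
call_id=69: ✗
call_id=70: ✗
line_sum = 10 + 4 + 161 + 558 + 5 = 738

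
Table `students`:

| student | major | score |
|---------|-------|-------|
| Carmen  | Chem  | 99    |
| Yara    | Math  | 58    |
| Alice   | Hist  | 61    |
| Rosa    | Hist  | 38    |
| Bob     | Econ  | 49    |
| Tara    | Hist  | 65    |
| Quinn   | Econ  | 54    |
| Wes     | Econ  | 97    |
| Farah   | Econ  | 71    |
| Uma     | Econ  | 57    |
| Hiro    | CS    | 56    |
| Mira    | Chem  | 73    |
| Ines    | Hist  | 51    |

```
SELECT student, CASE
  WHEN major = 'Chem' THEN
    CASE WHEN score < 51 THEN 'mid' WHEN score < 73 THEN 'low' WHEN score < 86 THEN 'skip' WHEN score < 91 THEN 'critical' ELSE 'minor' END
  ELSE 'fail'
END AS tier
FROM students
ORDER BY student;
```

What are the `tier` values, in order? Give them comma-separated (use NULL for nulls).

fail, fail, minor, fail, fail, fail, skip, fail, fail, fail, fail, fail, fail

student=Alice: major='Hist' → outer ELSE → fail
student=Bob: major='Econ' → outer ELSE → fail
student=Carmen: major='Chem' → inner[ELSE] → minor
student=Farah: major='Econ' → outer ELSE → fail
student=Hiro: major='CS' → outer ELSE → fail
student=Ines: major='Hist' → outer ELSE → fail
student=Mira: major='Chem' → inner[score < 86] → skip
student=Quinn: major='Econ' → outer ELSE → fail
student=Rosa: major='Hist' → outer ELSE → fail
student=Tara: major='Hist' → outer ELSE → fail
student=Uma: major='Econ' → outer ELSE → fail
student=Wes: major='Econ' → outer ELSE → fail
student=Yara: major='Math' → outer ELSE → fail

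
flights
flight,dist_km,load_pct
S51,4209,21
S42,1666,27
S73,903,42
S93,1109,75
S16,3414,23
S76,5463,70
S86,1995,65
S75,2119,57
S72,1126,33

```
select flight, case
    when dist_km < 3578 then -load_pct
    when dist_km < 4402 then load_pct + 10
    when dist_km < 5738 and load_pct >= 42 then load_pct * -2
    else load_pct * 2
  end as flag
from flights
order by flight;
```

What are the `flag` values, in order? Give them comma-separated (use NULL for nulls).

-23, -27, 31, -33, -42, -57, -140, -65, -75

flight=S16: dist_km < 3578 → -23
flight=S42: dist_km < 3578 → -27
flight=S51: dist_km < 4402 → 31
flight=S72: dist_km < 3578 → -33
flight=S73: dist_km < 3578 → -42
flight=S75: dist_km < 3578 → -57
flight=S76: dist_km < 5738 and load_pct >= 42 → -140
flight=S86: dist_km < 3578 → -65
flight=S93: dist_km < 3578 → -75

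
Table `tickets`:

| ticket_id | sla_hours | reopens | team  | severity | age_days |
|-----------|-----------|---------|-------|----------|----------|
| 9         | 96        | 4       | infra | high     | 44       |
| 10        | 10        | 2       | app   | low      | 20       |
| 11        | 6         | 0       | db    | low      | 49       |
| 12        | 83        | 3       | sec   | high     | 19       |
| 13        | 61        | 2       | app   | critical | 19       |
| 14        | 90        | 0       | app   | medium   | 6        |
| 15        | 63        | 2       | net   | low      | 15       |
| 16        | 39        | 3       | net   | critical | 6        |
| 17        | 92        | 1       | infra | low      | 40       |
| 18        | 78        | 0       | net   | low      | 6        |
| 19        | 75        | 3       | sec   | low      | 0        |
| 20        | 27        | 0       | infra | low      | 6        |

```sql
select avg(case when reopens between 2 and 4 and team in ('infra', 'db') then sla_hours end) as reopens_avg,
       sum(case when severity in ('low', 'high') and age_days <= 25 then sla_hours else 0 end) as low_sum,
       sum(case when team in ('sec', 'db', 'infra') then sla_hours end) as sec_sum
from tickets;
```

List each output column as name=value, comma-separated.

[reopens_avg: reopens between 2 and 4 and team in ('infra', 'db')]
ticket_id=9: ✓ → 96
ticket_id=10: ✗
ticket_id=11: ✗
ticket_id=12: ✗
ticket_id=13: ✗
ticket_id=14: ✗
ticket_id=15: ✗
ticket_id=16: ✗
ticket_id=17: ✗
ticket_id=18: ✗
ticket_id=19: ✗
ticket_id=20: ✗
reopens_avg = 96
—
[low_sum: severity in ('low', 'high') and age_days <= 25]
ticket_id=9: ✗
ticket_id=10: ✓ → 10
ticket_id=11: ✗
ticket_id=12: ✓ → 83
ticket_id=13: ✗
ticket_id=14: ✗
ticket_id=15: ✓ → 63
ticket_id=16: ✗
ticket_id=17: ✗
ticket_id=18: ✓ → 78
ticket_id=19: ✓ → 75
ticket_id=20: ✓ → 27
low_sum = 10 + 83 + 63 + 78 + 75 + 27 = 336
—
[sec_sum: team in ('sec', 'db', 'infra')]
ticket_id=9: ✓ → 96
ticket_id=10: ✗
ticket_id=11: ✓ → 6
ticket_id=12: ✓ → 83
ticket_id=13: ✗
ticket_id=14: ✗
ticket_id=15: ✗
ticket_id=16: ✗
ticket_id=17: ✓ → 92
ticket_id=18: ✗
ticket_id=19: ✓ → 75
ticket_id=20: ✓ → 27
sec_sum = 96 + 6 + 83 + 92 + 75 + 27 = 379

reopens_avg=96, low_sum=336, sec_sum=379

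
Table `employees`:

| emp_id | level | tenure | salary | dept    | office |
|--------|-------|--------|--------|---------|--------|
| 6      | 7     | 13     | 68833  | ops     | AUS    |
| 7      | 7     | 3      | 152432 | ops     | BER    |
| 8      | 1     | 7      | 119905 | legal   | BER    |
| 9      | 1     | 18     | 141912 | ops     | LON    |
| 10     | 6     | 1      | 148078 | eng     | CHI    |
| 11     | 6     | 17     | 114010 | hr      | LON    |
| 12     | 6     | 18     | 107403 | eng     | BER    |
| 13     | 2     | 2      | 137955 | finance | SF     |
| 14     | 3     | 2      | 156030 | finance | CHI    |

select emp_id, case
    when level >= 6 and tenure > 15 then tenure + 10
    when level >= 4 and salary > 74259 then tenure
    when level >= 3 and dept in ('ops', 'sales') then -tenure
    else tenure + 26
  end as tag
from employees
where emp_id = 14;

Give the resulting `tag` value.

28

emp_id = 14: level=3, tenure=2, salary=156030, dept=finance, office=CHI.
level >= 6 and tenure > 15 → false
level >= 4 and salary > 74259 → false
level >= 3 and dept in ('ops', 'sales') → false
No prior WHEN matched → ELSE → 28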